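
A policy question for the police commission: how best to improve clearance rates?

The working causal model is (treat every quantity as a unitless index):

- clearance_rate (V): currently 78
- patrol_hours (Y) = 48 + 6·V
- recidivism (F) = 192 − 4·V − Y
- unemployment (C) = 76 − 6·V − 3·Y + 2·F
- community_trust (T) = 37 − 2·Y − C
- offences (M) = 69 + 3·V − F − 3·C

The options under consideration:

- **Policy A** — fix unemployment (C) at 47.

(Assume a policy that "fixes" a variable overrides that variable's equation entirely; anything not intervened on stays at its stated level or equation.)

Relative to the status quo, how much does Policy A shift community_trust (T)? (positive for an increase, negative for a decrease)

Baseline:
  V = 78
  Y = 48 + 6·78 = 516
  F = 192 − 4·78 − 516 = -636
  C = 76 − 6·78 − 3·516 + 2·(-636) = -3212
  T = 37 − 2·516 − (-3212) = 2217
Policy A (C := 47):
  V = 78
  Y = 48 + 6·78 = 516
  F = 192 − 4·78 − 516 = -636
  C = 47
  T = 37 − 2·516 − 47 = -1042
Change in T: -1042 − 2217 = -3259

-3259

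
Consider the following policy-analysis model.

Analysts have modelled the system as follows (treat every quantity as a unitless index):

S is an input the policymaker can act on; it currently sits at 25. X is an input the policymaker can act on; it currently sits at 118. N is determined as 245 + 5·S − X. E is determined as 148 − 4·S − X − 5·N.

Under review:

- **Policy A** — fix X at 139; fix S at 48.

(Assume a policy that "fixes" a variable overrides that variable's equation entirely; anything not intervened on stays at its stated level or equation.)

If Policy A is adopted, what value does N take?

Policy A (X := 139, S := 48):
  S = 48
  X = 139
  N = 245 + 5·48 − 139 = 346

346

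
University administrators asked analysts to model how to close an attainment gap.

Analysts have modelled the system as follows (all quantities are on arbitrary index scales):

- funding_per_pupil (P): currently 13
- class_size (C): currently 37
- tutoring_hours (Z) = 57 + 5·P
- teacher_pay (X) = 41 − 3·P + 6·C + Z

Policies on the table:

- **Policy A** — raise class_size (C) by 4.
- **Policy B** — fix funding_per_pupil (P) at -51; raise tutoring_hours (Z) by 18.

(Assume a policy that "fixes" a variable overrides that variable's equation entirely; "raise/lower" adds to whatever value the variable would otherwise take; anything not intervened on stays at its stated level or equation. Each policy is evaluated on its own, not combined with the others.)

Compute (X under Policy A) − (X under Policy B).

Policy A (C + 4):
  P = 13
  C = 37 + 4 = 41
  Z = 57 + 5·13 = 122
  X = 41 − 3·13 + 6·41 + 122 = 370
Policy B (P := -51, Z + 18):
  P = -51
  C = 37
  Z = 57 + 5·(-51) (+18 from intervention) = -180
  X = 41 − 3·(-51) + 6·37 + (-180) = 236
X: 370 − 236 = 134

134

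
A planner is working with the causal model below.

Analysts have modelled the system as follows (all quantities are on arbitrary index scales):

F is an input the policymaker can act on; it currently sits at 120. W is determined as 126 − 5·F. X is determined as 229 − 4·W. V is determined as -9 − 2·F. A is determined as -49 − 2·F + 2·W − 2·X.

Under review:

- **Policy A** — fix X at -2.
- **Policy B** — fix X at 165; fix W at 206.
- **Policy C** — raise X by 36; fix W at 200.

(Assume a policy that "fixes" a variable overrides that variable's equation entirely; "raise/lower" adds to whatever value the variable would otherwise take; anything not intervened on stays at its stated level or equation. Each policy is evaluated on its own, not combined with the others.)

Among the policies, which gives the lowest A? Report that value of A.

-1233

Policy A (X := -2):
  F = 120
  W = 126 − 5·120 = -474
  X = -2
  A = -49 − 2·120 + 2·(-474) − 2·(-2) = -1233
Policy B (X := 165, W := 206):
  F = 120
  W = 206
  X = 165
  A = -49 − 2·120 + 2·206 − 2·165 = -207
Policy C (X + 36, W := 200):
  F = 120
  W = 200
  X = 229 − 4·200 (+36 from intervention) = -535
  A = -49 − 2·120 + 2·200 − 2·(-535) = 1181
Comparing — Policy A: A=-1233, Policy B: A=-207, Policy C: A=1181. Lowest is -1233 (Policy A).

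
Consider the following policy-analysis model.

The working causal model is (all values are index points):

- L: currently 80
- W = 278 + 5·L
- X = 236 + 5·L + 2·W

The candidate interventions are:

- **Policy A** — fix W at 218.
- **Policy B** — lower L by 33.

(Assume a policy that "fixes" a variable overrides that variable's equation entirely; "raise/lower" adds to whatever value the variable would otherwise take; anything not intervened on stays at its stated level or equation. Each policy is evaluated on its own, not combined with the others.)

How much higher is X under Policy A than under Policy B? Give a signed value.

-425

Policy A (W := 218):
  L = 80
  W = 218
  X = 236 + 5·80 + 2·218 = 1072
Policy B (L − 33):
  L = 80 − 33 = 47
  W = 278 + 5·47 = 513
  X = 236 + 5·47 + 2·513 = 1497
X: 1072 − 1497 = -425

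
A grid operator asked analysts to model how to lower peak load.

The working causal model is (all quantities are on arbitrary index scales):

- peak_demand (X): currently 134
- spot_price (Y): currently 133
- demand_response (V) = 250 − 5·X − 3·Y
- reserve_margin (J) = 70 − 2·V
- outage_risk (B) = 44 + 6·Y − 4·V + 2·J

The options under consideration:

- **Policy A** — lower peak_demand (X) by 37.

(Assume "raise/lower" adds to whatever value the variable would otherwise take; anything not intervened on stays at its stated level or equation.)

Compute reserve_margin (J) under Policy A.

Policy A (X − 37):
  X = 134 − 37 = 97
  Y = 133
  V = 250 − 5·97 − 3·133 = -634
  J = 70 − 2·(-634) = 1338

1338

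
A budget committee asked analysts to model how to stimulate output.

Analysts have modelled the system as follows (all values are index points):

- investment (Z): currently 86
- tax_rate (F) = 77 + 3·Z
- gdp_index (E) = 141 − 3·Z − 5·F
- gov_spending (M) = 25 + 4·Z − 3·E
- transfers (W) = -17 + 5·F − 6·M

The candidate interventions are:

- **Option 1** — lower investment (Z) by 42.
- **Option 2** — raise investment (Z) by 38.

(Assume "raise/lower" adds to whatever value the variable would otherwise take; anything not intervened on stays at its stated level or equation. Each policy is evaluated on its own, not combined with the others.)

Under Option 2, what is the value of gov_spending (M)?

Option 2 (Z + 38):
  Z = 86 + 38 = 124
  F = 77 + 3·124 = 449
  E = 141 − 3·124 − 5·449 = -2476
  M = 25 + 4·124 − 3·(-2476) = 7949

7949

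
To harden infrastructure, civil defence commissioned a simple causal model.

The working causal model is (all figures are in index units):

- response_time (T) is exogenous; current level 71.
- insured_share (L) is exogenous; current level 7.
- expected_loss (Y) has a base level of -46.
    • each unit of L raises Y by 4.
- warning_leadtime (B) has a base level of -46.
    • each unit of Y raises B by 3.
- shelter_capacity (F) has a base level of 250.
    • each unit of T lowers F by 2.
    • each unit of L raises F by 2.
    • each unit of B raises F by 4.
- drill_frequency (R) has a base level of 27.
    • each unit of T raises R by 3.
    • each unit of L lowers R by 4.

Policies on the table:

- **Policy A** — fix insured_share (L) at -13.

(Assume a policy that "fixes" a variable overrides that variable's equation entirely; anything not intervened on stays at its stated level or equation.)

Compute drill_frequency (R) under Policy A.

Policy A (L := -13):
  T = 71
  L = -13
  R = 27 + 3·71 − 4·(-13) = 292

292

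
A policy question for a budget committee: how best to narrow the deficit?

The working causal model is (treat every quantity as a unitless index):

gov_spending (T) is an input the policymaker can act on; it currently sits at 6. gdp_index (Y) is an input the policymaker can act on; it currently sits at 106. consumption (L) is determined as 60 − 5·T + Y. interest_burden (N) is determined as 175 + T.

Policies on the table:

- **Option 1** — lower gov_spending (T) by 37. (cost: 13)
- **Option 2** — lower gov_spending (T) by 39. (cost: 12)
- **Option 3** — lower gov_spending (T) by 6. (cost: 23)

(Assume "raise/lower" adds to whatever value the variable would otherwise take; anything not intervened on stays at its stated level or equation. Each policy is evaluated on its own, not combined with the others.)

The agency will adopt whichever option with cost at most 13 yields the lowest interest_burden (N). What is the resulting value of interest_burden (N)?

Option 1 (T − 37):
  T = 6 − 37 = -31
  N = 175 + (-31) = 144
Option 2 (T − 39):
  T = 6 − 39 = -33
  N = 175 + (-33) = 142
Comparing — Option 1: N=144, Option 2: N=142. Lowest is 142 (Option 2).

142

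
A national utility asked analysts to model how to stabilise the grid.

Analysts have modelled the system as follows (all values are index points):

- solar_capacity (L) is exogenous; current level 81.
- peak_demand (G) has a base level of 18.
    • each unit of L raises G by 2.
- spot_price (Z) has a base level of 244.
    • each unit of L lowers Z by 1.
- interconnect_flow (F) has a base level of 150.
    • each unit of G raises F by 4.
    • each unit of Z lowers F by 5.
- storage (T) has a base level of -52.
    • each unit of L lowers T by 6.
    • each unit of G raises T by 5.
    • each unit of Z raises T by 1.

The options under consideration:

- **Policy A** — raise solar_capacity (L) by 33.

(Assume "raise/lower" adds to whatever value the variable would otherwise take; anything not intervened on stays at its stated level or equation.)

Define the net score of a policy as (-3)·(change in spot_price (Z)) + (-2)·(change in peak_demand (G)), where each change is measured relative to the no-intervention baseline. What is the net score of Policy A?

Baseline:
  L = 81
  G = 18 + 2·81 = 180
  Z = 244 − 81 = 163
Policy A (L + 33):
  L = 81 + 33 = 114
  G = 18 + 2·114 = 246
  Z = 244 − 114 = 130
ΔZ = 130 − 163 = -33; ΔG = 246 − 180 = 66
Score = (-3)·(-33) + (-2)·66 = -33

-33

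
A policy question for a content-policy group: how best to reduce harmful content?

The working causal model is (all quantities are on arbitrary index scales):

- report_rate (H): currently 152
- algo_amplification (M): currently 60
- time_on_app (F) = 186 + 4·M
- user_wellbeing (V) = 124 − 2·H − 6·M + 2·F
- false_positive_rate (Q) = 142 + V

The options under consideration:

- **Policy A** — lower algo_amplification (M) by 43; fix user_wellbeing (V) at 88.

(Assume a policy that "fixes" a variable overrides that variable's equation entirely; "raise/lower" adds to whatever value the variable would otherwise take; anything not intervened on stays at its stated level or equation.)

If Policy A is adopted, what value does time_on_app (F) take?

254

Policy A (M − 43, V := 88):
  M = 60 − 43 = 17
  F = 186 + 4·17 = 254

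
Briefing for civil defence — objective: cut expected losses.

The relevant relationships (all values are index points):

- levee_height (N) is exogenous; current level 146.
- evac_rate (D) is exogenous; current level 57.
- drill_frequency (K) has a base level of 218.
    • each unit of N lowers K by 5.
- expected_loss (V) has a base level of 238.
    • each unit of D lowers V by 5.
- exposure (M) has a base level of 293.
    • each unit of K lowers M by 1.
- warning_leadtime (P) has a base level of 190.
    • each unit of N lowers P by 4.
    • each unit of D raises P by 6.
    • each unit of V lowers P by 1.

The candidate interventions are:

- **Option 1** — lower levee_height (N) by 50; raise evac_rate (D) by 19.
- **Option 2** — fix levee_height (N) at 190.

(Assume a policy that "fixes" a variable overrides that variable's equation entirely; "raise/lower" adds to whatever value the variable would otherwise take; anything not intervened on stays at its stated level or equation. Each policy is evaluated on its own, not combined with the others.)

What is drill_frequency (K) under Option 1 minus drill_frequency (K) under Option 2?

470

Option 1 (N − 50, D + 19):
  N = 146 − 50 = 96
  K = 218 − 5·96 = -262
Option 2 (N := 190):
  N = 190
  K = 218 − 5·190 = -732
K: -262 − (-732) = 470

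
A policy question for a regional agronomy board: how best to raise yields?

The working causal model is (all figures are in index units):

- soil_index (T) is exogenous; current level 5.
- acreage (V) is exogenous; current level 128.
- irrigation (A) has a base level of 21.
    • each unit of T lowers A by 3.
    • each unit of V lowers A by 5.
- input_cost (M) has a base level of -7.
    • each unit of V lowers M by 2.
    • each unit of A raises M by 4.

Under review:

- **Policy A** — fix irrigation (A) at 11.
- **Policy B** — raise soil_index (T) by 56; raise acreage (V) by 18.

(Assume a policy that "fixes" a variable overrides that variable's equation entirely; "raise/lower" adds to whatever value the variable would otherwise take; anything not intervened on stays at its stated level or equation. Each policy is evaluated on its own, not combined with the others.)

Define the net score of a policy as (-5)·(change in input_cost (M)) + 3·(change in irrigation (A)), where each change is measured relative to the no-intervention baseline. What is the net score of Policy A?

-10965

Baseline:
  T = 5
  V = 128
  A = 21 − 3·5 − 5·128 = -634
  M = -7 − 2·128 + 4·(-634) = -2799
Policy A (A := 11):
  T = 5
  V = 128
  A = 11
  M = -7 − 2·128 + 4·11 = -219
ΔM = -219 − (-2799) = 2580; ΔA = 11 − (-634) = 645
Score = (-5)·2580 + 3·645 = -10965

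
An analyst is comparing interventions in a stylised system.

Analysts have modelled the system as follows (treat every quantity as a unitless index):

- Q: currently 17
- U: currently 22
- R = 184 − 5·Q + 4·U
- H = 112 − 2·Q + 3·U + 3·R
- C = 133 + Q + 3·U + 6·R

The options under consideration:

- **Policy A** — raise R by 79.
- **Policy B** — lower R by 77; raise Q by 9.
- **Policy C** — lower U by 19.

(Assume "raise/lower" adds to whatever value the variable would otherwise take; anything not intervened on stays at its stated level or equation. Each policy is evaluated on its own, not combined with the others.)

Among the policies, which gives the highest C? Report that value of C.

Policy A (R + 79):
  Q = 17
  U = 22
  R = 184 − 5·17 + 4·22 (+79 from intervention) = 266
  C = 133 + 17 + 3·22 + 6·266 = 1812
Policy B (R − 77, Q + 9):
  Q = 17 + 9 = 26
  U = 22
  R = 184 − 5·26 + 4·22 (−77 from intervention) = 65
  C = 133 + 26 + 3·22 + 6·65 = 615
Policy C (U − 19):
  Q = 17
  U = 22 − 19 = 3
  R = 184 − 5·17 + 4·3 = 111
  C = 133 + 17 + 3·3 + 6·111 = 825
Comparing — Policy A: C=1812, Policy B: C=615, Policy C: C=825. Highest is 1812 (Policy A).

1812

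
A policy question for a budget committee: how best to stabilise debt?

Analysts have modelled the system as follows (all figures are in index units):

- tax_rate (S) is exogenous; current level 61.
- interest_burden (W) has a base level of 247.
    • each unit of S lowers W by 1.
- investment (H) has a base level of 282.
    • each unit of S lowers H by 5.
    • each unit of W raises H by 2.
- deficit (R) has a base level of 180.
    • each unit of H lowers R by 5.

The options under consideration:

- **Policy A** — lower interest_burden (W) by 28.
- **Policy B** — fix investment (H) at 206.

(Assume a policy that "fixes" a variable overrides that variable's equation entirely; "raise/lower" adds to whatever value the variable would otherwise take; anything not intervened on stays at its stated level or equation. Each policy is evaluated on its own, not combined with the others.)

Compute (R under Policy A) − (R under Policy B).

-435

Policy A (W − 28):
  S = 61
  W = 247 − 61 (−28 from intervention) = 158
  H = 282 − 5·61 + 2·158 = 293
  R = 180 − 5·293 = -1285
Policy B (H := 206):
  S = 61
  W = 247 − 61 = 186
  H = 206
  R = 180 − 5·206 = -850
R: -1285 − (-850) = -435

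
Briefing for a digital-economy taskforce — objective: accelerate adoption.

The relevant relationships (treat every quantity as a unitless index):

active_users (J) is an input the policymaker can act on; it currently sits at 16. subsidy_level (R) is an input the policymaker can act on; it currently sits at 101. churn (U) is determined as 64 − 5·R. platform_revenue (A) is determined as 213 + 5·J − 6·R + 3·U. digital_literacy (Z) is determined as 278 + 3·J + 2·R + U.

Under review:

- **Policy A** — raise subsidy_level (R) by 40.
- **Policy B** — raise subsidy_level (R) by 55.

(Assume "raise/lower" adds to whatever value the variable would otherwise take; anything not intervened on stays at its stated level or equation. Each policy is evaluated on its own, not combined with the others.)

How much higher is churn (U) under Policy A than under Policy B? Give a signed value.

75

Policy A (R + 40):
  R = 101 + 40 = 141
  U = 64 − 5·141 = -641
Policy B (R + 55):
  R = 101 + 55 = 156
  U = 64 − 5·156 = -716
U: -641 − (-716) = 75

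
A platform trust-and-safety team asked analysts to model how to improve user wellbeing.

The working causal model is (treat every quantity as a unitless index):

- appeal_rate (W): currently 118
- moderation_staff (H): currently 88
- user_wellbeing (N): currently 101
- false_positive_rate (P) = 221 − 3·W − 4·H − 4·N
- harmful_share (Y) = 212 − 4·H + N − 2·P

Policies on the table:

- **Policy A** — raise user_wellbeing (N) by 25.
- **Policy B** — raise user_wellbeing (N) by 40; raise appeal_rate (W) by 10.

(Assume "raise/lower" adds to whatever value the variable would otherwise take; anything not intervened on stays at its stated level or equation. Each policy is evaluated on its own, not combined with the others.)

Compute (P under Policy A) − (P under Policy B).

90

Policy A (N + 25):
  W = 118
  H = 88
  N = 101 + 25 = 126
  P = 221 − 3·118 − 4·88 − 4·126 = -989
Policy B (N + 40, W + 10):
  W = 118 + 10 = 128
  H = 88
  N = 101 + 40 = 141
  P = 221 − 3·128 − 4·88 − 4·141 = -1079
P: -989 − (-1079) = 90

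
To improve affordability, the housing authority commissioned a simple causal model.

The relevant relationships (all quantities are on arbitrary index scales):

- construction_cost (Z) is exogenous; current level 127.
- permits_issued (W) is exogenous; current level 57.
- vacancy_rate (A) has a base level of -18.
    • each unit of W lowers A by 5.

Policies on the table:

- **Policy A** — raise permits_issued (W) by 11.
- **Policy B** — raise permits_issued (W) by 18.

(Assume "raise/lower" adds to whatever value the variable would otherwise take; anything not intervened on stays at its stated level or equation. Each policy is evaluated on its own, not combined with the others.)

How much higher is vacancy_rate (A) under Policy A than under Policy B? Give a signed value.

Policy A (W + 11):
  W = 57 + 11 = 68
  A = -18 − 5·68 = -358
Policy B (W + 18):
  W = 57 + 18 = 75
  A = -18 − 5·75 = -393
A: -358 − (-393) = 35

35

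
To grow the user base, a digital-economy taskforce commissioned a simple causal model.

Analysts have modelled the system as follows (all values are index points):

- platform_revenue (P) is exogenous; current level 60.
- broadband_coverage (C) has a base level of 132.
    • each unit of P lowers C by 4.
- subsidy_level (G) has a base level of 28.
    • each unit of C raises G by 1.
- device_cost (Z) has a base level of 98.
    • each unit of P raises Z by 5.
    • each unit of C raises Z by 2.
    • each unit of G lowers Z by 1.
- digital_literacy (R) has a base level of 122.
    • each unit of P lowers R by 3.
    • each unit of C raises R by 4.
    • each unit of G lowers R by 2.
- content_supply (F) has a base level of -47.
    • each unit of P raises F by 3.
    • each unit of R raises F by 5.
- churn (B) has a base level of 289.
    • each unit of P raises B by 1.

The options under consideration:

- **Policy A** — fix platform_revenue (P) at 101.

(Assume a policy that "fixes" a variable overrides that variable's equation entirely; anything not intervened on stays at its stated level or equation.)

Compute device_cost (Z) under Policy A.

303

Policy A (P := 101):
  P = 101
  C = 132 − 4·101 = -272
  G = 28 + (-272) = -244
  Z = 98 + 5·101 + 2·(-272) − (-244) = 303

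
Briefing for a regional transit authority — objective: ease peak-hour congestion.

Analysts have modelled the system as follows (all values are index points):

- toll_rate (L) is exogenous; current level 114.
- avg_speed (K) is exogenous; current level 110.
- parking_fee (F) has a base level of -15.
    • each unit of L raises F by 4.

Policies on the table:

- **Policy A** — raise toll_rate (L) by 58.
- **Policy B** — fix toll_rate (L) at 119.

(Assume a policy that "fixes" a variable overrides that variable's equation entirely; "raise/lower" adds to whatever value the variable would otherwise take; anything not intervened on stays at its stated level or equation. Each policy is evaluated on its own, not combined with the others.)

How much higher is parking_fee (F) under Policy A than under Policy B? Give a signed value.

212

Policy A (L + 58):
  L = 114 + 58 = 172
  F = -15 + 4·172 = 673
Policy B (L := 119):
  L = 119
  F = -15 + 4·119 = 461
F: 673 − 461 = 212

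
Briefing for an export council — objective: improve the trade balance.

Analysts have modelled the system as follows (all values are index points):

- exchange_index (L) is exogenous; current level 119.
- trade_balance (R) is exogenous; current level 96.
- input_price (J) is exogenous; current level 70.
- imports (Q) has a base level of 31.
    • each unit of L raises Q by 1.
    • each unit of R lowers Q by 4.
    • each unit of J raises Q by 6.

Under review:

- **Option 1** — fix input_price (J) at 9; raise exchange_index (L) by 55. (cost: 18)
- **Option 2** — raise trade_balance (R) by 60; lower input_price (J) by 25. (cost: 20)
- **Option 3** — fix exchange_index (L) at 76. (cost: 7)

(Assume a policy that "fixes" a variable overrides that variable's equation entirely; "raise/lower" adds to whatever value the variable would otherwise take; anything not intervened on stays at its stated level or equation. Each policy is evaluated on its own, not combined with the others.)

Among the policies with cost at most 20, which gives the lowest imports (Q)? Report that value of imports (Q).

-204

Option 1 (J := 9, L + 55):
  L = 119 + 55 = 174
  R = 96
  J = 9
  Q = 31 + 174 − 4·96 + 6·9 = -125
Option 2 (R + 60, J − 25):
  L = 119
  R = 96 + 60 = 156
  J = 70 − 25 = 45
  Q = 31 + 119 − 4·156 + 6·45 = -204
Option 3 (L := 76):
  L = 76
  R = 96
  J = 70
  Q = 31 + 76 − 4·96 + 6·70 = 143
Comparing — Option 1: Q=-125, Option 2: Q=-204, Option 3: Q=143. Lowest is -204 (Option 2).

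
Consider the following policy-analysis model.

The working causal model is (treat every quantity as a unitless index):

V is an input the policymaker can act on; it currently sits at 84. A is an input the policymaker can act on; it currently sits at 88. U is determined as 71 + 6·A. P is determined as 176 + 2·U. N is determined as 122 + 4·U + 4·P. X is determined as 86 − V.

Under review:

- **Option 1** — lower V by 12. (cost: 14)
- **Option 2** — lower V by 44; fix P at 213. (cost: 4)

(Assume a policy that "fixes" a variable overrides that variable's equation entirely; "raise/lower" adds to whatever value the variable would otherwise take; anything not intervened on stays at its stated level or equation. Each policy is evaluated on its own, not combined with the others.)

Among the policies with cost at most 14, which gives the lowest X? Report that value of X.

Option 1 (V − 12):
  V = 84 − 12 = 72
  X = 86 − 72 = 14
Option 2 (V − 44, P := 213):
  V = 84 − 44 = 40
  X = 86 − 40 = 46
Comparing — Option 1: X=14, Option 2: X=46. Lowest is 14 (Option 1).

14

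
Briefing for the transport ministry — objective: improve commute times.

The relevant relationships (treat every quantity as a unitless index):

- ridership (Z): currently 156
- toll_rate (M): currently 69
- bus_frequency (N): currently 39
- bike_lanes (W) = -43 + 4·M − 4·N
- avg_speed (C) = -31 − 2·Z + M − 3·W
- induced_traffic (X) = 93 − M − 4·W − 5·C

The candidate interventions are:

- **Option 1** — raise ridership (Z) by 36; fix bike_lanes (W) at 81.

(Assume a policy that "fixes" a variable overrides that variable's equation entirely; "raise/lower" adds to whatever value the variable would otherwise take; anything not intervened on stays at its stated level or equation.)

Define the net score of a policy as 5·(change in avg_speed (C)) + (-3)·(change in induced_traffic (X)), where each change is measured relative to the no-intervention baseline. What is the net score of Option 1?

-1632

Baseline:
  Z = 156
  M = 69
  N = 39
  W = -43 + 4·69 − 4·39 = 77
  C = -31 − 2·156 + 69 − 3·77 = -505
  X = 93 − 69 − 4·77 − 5·(-505) = 2241
Option 1 (Z + 36, W := 81):
  Z = 156 + 36 = 192
  M = 69
  N = 39
  W = 81
  C = -31 − 2·192 + 69 − 3·81 = -589
  X = 93 − 69 − 4·81 − 5·(-589) = 2645
ΔC = -589 − (-505) = -84; ΔX = 2645 − 2241 = 404
Score = 5·(-84) + (-3)·404 = -1632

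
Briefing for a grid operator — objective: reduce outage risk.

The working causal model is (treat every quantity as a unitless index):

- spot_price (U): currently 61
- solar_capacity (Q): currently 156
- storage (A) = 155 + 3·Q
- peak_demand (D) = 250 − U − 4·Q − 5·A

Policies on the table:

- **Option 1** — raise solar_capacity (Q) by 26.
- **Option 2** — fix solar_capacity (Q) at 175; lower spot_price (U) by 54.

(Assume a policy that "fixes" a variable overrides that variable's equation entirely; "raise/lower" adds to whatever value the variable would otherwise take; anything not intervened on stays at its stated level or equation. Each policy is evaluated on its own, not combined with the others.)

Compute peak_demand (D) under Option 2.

Option 2 (Q := 175, U − 54):
  U = 61 − 54 = 7
  Q = 175
  A = 155 + 3·175 = 680
  D = 250 − 7 − 4·175 − 5·680 = -3857

-3857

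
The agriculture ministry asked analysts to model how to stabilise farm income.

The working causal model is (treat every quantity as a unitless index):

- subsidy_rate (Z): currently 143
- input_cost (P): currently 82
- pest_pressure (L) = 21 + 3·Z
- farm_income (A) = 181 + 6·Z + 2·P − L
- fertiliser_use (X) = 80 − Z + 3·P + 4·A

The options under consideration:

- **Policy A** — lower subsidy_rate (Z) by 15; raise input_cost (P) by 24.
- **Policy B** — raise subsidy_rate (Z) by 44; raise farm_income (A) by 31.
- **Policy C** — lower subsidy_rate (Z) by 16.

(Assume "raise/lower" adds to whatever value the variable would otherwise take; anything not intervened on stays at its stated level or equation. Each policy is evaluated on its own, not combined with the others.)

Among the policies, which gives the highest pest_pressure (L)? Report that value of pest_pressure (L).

582

Policy A (Z − 15, P + 24):
  Z = 143 − 15 = 128
  L = 21 + 3·128 = 405
Policy B (Z + 44, A + 31):
  Z = 143 + 44 = 187
  L = 21 + 3·187 = 582
Policy C (Z − 16):
  Z = 143 − 16 = 127
  L = 21 + 3·127 = 402
Comparing — Policy A: L=405, Policy B: L=582, Policy C: L=402. Highest is 582 (Policy B).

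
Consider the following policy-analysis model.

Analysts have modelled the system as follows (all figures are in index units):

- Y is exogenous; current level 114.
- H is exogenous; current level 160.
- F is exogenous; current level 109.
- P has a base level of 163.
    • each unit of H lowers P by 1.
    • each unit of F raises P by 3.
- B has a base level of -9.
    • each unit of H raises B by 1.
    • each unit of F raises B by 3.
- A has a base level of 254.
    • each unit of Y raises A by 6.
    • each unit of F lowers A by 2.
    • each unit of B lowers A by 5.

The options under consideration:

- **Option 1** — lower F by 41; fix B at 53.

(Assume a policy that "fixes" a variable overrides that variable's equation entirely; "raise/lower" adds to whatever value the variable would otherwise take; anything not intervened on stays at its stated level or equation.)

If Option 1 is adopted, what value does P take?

Option 1 (F − 41, B := 53):
  H = 160
  F = 109 − 41 = 68
  P = 163 − 160 + 3·68 = 207

207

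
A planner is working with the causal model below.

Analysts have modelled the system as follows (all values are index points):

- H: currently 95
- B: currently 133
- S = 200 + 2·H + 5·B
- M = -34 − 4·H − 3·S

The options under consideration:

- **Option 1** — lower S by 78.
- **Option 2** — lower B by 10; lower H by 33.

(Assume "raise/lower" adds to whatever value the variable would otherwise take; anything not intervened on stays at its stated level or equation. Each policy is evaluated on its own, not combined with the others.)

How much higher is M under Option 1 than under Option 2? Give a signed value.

Option 1 (S − 78):
  H = 95
  B = 133
  S = 200 + 2·95 + 5·133 (−78 from intervention) = 977
  M = -34 − 4·95 − 3·977 = -3345
Option 2 (B − 10, H − 33):
  H = 95 − 33 = 62
  B = 133 − 10 = 123
  S = 200 + 2·62 + 5·123 = 939
  M = -34 − 4·62 − 3·939 = -3099
M: -3345 − (-3099) = -246

-246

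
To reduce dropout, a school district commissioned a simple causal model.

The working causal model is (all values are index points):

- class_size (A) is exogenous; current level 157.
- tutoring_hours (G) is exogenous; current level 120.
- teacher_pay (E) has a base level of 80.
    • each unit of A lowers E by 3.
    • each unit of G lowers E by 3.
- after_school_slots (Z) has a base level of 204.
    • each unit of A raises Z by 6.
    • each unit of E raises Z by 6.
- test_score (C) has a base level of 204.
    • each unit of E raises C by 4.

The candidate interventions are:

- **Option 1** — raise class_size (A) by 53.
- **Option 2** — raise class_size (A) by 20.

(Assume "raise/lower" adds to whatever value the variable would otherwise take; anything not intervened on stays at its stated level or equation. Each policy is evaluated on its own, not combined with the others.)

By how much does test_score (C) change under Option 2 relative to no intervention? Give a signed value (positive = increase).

-240

Baseline:
  A = 157
  G = 120
  E = 80 − 3·157 − 3·120 = -751
  C = 204 + 4·(-751) = -2800
Option 2 (A + 20):
  A = 157 + 20 = 177
  G = 120
  E = 80 − 3·177 − 3·120 = -811
  C = 204 + 4·(-811) = -3040
Change in C: -3040 − (-2800) = -240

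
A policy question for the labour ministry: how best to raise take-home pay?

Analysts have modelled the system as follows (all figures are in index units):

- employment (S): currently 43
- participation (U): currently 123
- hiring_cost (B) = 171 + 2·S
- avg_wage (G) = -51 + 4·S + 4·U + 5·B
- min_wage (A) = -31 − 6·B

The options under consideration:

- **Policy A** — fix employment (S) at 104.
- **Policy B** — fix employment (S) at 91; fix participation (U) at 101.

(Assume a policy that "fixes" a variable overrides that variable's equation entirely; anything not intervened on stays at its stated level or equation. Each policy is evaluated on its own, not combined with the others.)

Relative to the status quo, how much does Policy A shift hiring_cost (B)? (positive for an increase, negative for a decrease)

122

Baseline:
  S = 43
  B = 171 + 2·43 = 257
Policy A (S := 104):
  S = 104
  B = 171 + 2·104 = 379
Change in B: 379 − 257 = 122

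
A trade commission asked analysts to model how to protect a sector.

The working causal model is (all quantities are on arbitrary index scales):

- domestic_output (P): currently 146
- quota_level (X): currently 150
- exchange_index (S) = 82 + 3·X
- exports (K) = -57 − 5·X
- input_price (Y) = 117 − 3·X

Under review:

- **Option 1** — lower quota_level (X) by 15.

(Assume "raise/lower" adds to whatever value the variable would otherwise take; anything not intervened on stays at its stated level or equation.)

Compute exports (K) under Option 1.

Option 1 (X − 15):
  X = 150 − 15 = 135
  K = -57 − 5·135 = -732

-732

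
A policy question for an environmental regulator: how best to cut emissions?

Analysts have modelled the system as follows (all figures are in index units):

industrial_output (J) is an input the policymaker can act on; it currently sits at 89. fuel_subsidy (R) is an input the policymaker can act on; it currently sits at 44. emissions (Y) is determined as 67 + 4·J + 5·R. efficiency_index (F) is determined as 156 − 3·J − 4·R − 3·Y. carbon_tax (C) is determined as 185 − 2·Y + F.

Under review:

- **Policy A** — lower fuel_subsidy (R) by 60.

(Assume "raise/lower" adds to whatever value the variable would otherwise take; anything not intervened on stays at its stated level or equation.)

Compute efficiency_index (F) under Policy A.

Policy A (R − 60):
  J = 89
  R = 44 − 60 = -16
  Y = 67 + 4·89 + 5·(-16) = 343
  F = 156 − 3·89 − 4·(-16) − 3·343 = -1076

-1076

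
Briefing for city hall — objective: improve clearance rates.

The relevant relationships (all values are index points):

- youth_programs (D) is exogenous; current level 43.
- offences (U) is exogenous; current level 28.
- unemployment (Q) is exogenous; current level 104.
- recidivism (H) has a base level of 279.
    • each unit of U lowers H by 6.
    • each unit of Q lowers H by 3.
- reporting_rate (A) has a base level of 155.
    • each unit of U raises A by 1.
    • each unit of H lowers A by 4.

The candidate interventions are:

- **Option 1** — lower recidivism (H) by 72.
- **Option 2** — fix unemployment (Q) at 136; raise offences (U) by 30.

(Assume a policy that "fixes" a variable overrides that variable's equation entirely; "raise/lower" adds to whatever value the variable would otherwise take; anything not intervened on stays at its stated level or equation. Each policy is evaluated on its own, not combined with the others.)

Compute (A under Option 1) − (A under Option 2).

Option 1 (H − 72):
  U = 28
  Q = 104
  H = 279 − 6·28 − 3·104 (−72 from intervention) = -273
  A = 155 + 28 − 4·(-273) = 1275
Option 2 (Q := 136, U + 30):
  U = 28 + 30 = 58
  Q = 136
  H = 279 − 6·58 − 3·136 = -477
  A = 155 + 58 − 4·(-477) = 2121
A: 1275 − 2121 = -846

-846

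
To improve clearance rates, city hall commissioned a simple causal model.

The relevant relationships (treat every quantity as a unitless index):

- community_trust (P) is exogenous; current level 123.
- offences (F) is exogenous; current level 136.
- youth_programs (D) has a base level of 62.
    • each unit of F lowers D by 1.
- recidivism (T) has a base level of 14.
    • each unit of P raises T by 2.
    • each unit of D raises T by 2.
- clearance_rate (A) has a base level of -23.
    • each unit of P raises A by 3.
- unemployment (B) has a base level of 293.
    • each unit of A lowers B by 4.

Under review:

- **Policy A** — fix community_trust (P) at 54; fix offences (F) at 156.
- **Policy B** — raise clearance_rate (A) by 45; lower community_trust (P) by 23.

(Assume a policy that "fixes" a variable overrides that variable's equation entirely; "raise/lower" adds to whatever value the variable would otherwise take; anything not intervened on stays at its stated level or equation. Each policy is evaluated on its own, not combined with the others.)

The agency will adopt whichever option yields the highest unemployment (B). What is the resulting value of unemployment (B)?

-263

Policy A (P := 54, F := 156):
  P = 54
  A = -23 + 3·54 = 139
  B = 293 − 4·139 = -263
Policy B (A + 45, P − 23):
  P = 123 − 23 = 100
  A = -23 + 3·100 (+45 from intervention) = 322
  B = 293 − 4·322 = -995
Comparing — Policy A: B=-263, Policy B: B=-995. Highest is -263 (Policy A).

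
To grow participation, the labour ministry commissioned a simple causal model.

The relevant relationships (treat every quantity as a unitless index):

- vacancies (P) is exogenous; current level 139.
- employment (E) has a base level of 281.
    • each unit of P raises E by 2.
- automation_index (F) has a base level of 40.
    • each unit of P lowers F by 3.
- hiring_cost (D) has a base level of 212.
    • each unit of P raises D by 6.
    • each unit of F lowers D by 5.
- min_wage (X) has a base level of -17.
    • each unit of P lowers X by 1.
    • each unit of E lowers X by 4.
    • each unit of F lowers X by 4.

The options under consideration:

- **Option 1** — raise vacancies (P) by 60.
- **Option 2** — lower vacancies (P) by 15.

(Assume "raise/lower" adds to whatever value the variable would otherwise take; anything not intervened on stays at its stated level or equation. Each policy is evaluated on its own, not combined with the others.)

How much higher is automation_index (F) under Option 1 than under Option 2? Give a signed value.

Option 1 (P + 60):
  P = 139 + 60 = 199
  F = 40 − 3·199 = -557
Option 2 (P − 15):
  P = 139 − 15 = 124
  F = 40 − 3·124 = -332
F: -557 − (-332) = -225

-225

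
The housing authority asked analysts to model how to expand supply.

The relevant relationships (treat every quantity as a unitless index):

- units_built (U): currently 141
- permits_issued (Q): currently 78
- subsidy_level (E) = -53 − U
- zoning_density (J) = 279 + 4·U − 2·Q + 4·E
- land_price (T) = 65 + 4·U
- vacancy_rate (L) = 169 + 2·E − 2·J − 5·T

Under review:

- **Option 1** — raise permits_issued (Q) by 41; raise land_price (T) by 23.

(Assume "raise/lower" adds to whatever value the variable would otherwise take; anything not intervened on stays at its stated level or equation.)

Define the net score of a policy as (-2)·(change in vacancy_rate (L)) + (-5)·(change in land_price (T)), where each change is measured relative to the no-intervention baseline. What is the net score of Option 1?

Baseline:
  U = 141
  Q = 78
  E = -53 − 141 = -194
  J = 279 + 4·141 − 2·78 + 4·(-194) = -89
  T = 65 + 4·141 = 629
  L = 169 + 2·(-194) − 2·(-89) − 5·629 = -3186
Option 1 (Q + 41, T + 23):
  U = 141
  Q = 78 + 41 = 119
  E = -53 − 141 = -194
  J = 279 + 4·141 − 2·119 + 4·(-194) = -171
  T = 65 + 4·141 (+23 from intervention) = 652
  L = 169 + 2·(-194) − 2·(-171) − 5·652 = -3137
ΔL = -3137 − (-3186) = 49; ΔT = 652 − 629 = 23
Score = (-2)·49 + (-5)·23 = -213

-213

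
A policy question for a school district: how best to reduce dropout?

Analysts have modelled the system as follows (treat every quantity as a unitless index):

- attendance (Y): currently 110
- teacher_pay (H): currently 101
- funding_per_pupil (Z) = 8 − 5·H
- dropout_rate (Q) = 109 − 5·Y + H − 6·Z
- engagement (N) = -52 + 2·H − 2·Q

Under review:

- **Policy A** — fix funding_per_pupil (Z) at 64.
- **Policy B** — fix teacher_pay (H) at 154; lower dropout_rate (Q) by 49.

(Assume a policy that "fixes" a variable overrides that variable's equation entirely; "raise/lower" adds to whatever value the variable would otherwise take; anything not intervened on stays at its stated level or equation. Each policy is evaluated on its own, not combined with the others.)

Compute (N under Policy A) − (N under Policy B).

Policy A (Z := 64):
  Y = 110
  H = 101
  Z = 64
  Q = 109 − 5·110 + 101 − 6·64 = -724
  N = -52 + 2·101 − 2·(-724) = 1598
Policy B (H := 154, Q − 49):
  Y = 110
  H = 154
  Z = 8 − 5·154 = -762
  Q = 109 − 5·110 + 154 − 6·(-762) (−49 from intervention) = 4236
  N = -52 + 2·154 − 2·4236 = -8216
N: 1598 − (-8216) = 9814

9814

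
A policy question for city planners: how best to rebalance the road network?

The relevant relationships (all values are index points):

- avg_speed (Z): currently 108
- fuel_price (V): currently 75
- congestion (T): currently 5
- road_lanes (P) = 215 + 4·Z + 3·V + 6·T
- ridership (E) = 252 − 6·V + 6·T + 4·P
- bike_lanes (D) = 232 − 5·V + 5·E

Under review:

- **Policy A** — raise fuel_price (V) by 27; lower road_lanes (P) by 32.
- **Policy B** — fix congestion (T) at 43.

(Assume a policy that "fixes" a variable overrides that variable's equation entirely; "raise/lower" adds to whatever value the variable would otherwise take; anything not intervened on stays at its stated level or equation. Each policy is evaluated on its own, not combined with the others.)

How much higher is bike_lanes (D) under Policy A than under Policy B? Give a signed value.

Policy A (V + 27, P − 32):
  Z = 108
  V = 75 + 27 = 102
  T = 5
  P = 215 + 4·108 + 3·102 + 6·5 (−32 from intervention) = 951
  E = 252 − 6·102 + 6·5 + 4·951 = 3474
  D = 232 − 5·102 + 5·3474 = 17092
Policy B (T := 43):
  Z = 108
  V = 75
  T = 43
  P = 215 + 4·108 + 3·75 + 6·43 = 1130
  E = 252 − 6·75 + 6·43 + 4·1130 = 4580
  D = 232 − 5·75 + 5·4580 = 22757
D: 17092 − 22757 = -5665

-5665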